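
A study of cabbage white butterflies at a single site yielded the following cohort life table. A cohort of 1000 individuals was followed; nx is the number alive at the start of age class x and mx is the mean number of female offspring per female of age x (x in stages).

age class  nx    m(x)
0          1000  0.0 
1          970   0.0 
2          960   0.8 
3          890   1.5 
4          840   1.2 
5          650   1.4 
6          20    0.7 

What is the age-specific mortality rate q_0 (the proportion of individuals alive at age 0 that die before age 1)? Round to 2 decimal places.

lx = nx/n0 = nx/1000: 1, 0.97, 0.96, 0.89, 0.84, 0.65, 0.02
q_0 = (l_0 − l_1) / l_0 = (1 − 0.97) / 1
     = 0.03 / 1 = 0.03 → 0.03

0.03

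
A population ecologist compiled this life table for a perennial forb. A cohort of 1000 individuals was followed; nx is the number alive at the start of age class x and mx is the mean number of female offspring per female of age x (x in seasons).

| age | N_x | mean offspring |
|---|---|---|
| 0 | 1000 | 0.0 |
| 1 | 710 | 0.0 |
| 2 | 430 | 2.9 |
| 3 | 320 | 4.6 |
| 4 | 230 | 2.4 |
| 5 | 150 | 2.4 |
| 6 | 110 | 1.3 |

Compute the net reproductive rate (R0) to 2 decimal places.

3.77

lx = nx/n0 = nx/1000: 1, 0.71, 0.43, 0.32, 0.23, 0.15, 0.11
lx·mx by age: 0, 0, 1.247, 1.472, 0.552, 0.36, 0.143
R0 = Σ lx·mx = 3.774 → 3.77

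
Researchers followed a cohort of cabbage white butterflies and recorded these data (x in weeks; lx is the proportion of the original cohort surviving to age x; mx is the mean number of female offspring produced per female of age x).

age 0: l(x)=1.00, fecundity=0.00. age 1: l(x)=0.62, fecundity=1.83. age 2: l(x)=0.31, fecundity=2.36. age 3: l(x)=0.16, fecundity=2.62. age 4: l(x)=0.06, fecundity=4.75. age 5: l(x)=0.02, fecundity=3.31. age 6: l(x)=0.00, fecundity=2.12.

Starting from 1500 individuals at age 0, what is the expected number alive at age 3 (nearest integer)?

Expected survivors = N0 · l_3 = 1500 × 0.16 = 240 → 240

240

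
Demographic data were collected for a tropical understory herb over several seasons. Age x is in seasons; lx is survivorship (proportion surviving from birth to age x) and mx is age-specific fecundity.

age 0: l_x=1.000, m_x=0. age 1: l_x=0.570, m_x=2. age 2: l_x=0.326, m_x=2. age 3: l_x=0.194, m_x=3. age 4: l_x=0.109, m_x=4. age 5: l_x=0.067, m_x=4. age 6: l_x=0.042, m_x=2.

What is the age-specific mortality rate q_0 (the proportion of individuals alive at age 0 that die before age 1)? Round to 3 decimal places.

q_0 = (l_0 − l_1) / l_0 = (1 − 0.57) / 1
     = 0.43 / 1 = 0.43 → 0.430

0.430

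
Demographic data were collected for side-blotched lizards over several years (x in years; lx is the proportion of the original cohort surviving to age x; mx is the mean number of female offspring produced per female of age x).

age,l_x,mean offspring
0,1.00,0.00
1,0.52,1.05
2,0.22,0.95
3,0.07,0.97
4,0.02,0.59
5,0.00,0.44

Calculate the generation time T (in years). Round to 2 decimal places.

1.46

lx·mx: 0, 0.546, 0.209, 0.0679, 0.0118, 0 → R0 = 0.8347
x·lx·mx: 0, 0.546, 0.418, 0.2037, 0.0472, 0 → Σ = 1.2149
T = 1.2149 / 0.8347 = 1.455493… → 1.46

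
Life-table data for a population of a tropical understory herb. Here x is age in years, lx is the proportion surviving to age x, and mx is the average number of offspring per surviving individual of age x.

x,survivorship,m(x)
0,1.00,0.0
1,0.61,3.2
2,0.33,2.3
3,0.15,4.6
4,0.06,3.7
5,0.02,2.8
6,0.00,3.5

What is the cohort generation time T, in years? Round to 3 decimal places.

1.823

lx·mx: 0, 1.952, 0.759, 0.69, 0.222, 0.056, 0 → R0 = 3.679
x·lx·mx: 0, 1.952, 1.518, 2.07, 0.888, 0.28, 0 → Σ = 6.708
T = 6.708 / 3.679 = 1.823322… → 1.823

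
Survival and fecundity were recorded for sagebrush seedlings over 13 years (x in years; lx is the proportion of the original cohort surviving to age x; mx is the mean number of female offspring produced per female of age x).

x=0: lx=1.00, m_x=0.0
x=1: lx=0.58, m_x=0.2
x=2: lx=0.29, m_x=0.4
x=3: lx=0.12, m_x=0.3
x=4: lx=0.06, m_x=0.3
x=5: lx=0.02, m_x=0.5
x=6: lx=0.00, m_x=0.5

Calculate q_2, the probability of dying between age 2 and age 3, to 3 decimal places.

q_2 = (l_2 − l_3) / l_2 = (0.29 − 0.12) / 0.29
     = 0.17 / 0.29 = 0.586207… → 0.586

0.586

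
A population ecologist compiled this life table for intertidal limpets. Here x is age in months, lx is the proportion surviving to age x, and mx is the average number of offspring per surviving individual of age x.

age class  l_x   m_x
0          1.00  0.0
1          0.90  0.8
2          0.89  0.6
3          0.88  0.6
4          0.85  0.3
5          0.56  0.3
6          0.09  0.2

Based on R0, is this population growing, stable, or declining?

growing

R0 = Σ lx·mx = 0 + 0.72 + 0.534 + 0.528 + 0.255 + 0.168 + 0.018 = 2.223
R0 > 1, so the population is growing.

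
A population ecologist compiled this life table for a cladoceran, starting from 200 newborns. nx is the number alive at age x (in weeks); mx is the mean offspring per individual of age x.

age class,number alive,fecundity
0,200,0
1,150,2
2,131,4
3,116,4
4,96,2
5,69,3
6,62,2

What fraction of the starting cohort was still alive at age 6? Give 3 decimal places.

l_6 = n_6/n_0 = 62/200 = 0.31 → 0.310

0.310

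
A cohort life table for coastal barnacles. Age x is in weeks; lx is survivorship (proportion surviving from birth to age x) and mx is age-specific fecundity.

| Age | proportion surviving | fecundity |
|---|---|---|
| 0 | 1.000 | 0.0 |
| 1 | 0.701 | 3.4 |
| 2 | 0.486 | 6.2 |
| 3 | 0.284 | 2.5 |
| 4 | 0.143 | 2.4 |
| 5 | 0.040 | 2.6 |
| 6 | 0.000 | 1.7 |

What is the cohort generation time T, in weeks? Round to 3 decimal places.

lx·mx: 0, 2.3834, 3.0132, 0.71, 0.3432, 0.104, 0 → R0 = 6.5538
x·lx·mx: 0, 2.3834, 6.0264, 2.13, 1.3728, 0.52, 0 → Σ = 12.4326
T = 12.4326 / 6.5538 = 1.897006… → 1.897

1.897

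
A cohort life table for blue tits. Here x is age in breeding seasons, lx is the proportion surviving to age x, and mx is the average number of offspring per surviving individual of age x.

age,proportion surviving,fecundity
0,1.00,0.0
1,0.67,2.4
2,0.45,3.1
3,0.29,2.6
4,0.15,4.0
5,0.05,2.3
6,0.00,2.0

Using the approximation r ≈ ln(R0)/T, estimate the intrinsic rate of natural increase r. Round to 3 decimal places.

0.695

R0 = Σ lx·mx = 0 + 1.608 + 1.395 + 0.754 + 0.6 + 0.115 + 0 = 4.472
Σ x·lx·mx = 9.635; T = 9.635/4.472 = 2.15452…
r ≈ ln(R0)/T = ln(4.472)/2.15452… = 0.69521… → 0.695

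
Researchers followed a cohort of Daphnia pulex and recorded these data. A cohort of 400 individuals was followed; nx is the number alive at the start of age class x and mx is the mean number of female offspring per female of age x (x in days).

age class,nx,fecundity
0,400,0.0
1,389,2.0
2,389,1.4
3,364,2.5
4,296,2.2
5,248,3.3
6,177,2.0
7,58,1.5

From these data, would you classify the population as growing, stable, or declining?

lx = nx/n0 = nx/400: 1, 0.9725, 0.9725, 0.91, 0.74, 0.62, 0.4425, 0.145
R0 = Σ lx·mx = 0 + 1.945 + 1.3615 + 2.275 + 1.628 + 2.046 + 0.885 + 0.2175 = 10.358
R0 > 1, so the population is growing.

growing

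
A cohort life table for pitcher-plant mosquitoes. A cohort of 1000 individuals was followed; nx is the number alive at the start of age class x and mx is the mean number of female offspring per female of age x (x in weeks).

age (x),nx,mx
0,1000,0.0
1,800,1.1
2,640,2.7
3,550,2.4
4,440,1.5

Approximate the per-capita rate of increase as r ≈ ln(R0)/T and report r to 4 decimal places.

lx = nx/n0 = nx/1000: 1, 0.8, 0.64, 0.55, 0.44
R0 = Σ lx·mx = 0 + 0.88 + 1.728 + 1.32 + 0.66 = 4.588
Σ x·lx·mx = 10.936; T = 10.936/4.588 = 2.38361…
r ≈ ln(R0)/T = ln(4.588)/2.38361… = 0.639133… → 0.6391

0.6391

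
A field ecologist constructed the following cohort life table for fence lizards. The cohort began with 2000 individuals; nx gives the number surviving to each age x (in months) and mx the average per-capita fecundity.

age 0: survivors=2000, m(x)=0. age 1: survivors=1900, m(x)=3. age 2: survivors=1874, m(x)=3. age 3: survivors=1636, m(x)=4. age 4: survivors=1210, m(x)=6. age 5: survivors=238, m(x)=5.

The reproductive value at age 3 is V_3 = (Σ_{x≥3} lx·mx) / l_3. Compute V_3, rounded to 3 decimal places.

9.165

lx = nx/n0 = nx/2000: 1, 0.95, 0.937, 0.818, 0.605, 0.119
lx·mx for x ≥ 3: 3.272, 3.63, 0.595 → sum = 7.497
V_3 = 7.497 / l_3 = 7.497 / 0.818 = 9.165037… → 9.165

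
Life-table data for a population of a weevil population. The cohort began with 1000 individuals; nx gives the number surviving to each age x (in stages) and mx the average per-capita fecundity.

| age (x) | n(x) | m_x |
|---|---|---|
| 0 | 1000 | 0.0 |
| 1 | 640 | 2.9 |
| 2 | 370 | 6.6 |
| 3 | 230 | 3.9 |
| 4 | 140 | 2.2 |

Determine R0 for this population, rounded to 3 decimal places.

5.503

lx = nx/n0 = nx/1000: 1, 0.64, 0.37, 0.23, 0.14
lx·mx by age: 0, 1.856, 2.442, 0.897, 0.308
R0 = Σ lx·mx = 5.503 → 5.503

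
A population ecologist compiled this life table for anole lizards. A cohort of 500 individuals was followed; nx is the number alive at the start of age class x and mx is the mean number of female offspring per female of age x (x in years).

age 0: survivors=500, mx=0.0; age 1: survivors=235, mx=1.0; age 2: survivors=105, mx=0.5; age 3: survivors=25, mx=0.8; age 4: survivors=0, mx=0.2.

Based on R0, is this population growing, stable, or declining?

lx = nx/n0 = nx/500: 1, 0.47, 0.21, 0.05, 0
R0 = Σ lx·mx = 0 + 0.47 + 0.105 + 0.04 + 0 = 0.615
R0 < 1, so the population is declining.

declining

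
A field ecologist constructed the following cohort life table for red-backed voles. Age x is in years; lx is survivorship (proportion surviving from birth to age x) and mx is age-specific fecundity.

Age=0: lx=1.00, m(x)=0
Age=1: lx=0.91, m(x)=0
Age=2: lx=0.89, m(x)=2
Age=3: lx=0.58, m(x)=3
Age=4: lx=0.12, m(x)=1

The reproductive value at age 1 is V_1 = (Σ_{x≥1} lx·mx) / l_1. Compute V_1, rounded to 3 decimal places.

4.000

lx·mx for x ≥ 1: 0, 1.78, 1.74, 0.12 → sum = 3.64
V_1 = 3.64 / l_1 = 3.64 / 0.91 = 4 → 4.000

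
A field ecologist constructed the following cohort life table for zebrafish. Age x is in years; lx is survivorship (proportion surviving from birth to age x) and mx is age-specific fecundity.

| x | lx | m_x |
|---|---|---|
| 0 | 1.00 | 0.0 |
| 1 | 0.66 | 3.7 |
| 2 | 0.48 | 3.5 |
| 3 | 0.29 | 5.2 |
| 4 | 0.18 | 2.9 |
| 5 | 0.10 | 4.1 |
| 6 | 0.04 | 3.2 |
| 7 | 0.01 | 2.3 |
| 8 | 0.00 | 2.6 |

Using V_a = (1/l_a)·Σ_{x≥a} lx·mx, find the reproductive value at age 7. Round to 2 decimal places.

2.30

lx·mx for x ≥ 7: 0.023, 0 → sum = 0.023
V_7 = 0.023 / l_7 = 0.023 / 0.01 = 2.3 → 2.30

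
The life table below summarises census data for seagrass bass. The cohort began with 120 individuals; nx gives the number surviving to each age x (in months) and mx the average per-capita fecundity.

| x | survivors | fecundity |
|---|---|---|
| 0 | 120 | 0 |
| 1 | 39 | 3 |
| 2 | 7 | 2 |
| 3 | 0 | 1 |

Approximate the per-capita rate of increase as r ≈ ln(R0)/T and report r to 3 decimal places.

lx = nx/n0 = nx/120: 1, 0.325, 0.05833…, 0
R0 = Σ lx·mx = 0 + 0.975 + 0.11667… + 0 = 1.091667…
Σ x·lx·mx = 1.208333…; T = 1.208333…/1.091667… = 1.10687…
r ≈ ln(R0)/T = ln(1.091667…)/1.10687… = 0.07924… → 0.079

0.079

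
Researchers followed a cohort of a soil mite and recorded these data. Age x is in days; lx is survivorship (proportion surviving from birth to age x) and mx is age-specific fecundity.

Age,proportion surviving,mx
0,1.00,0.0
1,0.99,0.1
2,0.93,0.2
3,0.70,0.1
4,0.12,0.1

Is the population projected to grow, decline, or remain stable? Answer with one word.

R0 = Σ lx·mx = 0 + 0.099 + 0.186 + 0.07 + 0.012 = 0.367
R0 < 1, so the population is declining.

declining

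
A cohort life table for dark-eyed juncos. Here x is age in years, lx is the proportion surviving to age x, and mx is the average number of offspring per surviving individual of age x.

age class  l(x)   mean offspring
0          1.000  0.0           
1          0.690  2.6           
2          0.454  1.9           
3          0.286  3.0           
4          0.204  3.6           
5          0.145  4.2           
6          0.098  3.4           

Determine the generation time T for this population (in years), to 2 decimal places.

lx·mx: 0, 1.794, 0.8626, 0.858, 0.7344, 0.609, 0.3332 → R0 = 5.1912
x·lx·mx: 0, 1.794, 1.7252, 2.574, 2.9376, 3.045, 1.9992 → Σ = 14.075
T = 14.075 / 5.1912 = 2.711319… → 2.71

2.71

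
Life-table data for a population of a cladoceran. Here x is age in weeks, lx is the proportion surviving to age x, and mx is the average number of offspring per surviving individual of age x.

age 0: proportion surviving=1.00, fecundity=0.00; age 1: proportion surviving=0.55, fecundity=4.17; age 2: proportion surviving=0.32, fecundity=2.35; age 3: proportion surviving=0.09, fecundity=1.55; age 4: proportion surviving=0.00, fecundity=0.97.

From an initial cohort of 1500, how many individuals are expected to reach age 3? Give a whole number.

135

Expected survivors = N0 · l_3 = 1500 × 0.09 = 135 → 135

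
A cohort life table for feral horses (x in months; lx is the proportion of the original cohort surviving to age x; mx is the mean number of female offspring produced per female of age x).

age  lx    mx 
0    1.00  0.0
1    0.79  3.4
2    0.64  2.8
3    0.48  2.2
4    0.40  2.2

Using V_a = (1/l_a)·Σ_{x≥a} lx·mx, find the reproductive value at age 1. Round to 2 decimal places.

lx·mx for x ≥ 1: 2.686, 1.792, 1.056, 0.88 → sum = 6.414
V_1 = 6.414 / l_1 = 6.414 / 0.79 = 8.118987… → 8.12

8.12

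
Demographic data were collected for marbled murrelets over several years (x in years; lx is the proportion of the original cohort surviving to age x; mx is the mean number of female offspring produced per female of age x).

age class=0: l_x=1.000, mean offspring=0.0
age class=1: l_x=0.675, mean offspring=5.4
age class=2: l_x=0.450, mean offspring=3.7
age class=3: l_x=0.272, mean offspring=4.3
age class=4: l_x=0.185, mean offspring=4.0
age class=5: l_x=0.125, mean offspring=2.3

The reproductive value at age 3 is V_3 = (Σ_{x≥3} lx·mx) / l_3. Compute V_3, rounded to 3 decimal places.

lx·mx for x ≥ 3: 1.1696, 0.74, 0.2875 → sum = 2.1971
V_3 = 2.1971 / l_3 = 2.1971 / 0.272 = 8.077574… → 8.078

8.078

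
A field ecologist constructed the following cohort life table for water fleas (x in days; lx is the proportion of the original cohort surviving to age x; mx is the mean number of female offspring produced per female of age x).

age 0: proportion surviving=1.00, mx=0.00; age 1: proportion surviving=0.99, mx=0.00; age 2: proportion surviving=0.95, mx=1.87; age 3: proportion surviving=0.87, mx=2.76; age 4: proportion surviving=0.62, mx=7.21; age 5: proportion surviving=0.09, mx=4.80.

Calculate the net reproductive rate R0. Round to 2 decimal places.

9.08

lx·mx by age: 0, 0, 1.7765, 2.4012, 4.4702, 0.432
R0 = Σ lx·mx = 9.0799 → 9.08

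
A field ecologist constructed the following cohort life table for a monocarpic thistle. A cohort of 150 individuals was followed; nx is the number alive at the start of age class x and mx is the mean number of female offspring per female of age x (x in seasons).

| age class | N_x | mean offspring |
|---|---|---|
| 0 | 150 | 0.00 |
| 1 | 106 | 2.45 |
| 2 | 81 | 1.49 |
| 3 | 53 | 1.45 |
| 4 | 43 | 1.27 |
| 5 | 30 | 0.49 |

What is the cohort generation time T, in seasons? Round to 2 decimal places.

lx = nx/n0 = nx/150: 1, 0.70667…, 0.54, 0.35333…, 0.28667…, 0.2
lx·mx: 0, 1.731333…, 0.8046, 0.512333…, 0.364067…, 0.098 → R0 = 3.510333…
x·lx·mx: 0, 1.731333…, 1.6092, 1.537…, 1.456267…, 0.49 → Σ = 6.8238…
T = 6.8238… / 3.510333… = 1.943918… → 1.94

1.94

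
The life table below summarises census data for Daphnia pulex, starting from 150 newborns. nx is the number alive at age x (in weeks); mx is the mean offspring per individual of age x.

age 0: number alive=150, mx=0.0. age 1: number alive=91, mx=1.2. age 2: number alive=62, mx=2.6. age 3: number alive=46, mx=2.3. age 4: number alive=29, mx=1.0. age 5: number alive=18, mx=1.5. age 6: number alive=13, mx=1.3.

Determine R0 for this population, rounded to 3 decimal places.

lx = nx/n0 = nx/150: 1, 0.60667…, 0.41333…, 0.30667…, 0.19333…, 0.12, 0.08667…
lx·mx by age: 0, 0.728…, 1.074667…, 0.705333…, 0.193333…, 0.18, 0.112667…
R0 = Σ lx·mx = 2.994… → 2.994

2.994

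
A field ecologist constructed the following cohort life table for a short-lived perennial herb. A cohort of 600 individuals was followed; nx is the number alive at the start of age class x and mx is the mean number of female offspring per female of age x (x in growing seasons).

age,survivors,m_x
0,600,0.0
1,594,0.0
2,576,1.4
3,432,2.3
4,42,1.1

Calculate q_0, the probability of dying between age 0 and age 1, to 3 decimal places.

0.010

lx = nx/n0 = nx/600: 1, 0.99, 0.96, 0.72, 0.07
q_0 = (l_0 − l_1) / l_0 = (1 − 0.99) / 1
     = 0.01 / 1 = 0.01 → 0.010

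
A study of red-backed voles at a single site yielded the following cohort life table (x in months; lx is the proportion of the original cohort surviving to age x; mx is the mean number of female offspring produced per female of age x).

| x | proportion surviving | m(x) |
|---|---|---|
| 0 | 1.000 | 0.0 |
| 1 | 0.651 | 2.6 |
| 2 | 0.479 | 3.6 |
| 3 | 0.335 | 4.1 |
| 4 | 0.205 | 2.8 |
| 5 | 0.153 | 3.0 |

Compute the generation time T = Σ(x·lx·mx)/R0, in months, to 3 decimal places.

2.379

lx·mx: 0, 1.6926, 1.7244, 1.3735, 0.574, 0.459 → R0 = 5.8235
x·lx·mx: 0, 1.6926, 3.4488, 4.1205, 2.296, 2.295 → Σ = 13.8529
T = 13.8529 / 5.8235 = 2.378793… → 2.379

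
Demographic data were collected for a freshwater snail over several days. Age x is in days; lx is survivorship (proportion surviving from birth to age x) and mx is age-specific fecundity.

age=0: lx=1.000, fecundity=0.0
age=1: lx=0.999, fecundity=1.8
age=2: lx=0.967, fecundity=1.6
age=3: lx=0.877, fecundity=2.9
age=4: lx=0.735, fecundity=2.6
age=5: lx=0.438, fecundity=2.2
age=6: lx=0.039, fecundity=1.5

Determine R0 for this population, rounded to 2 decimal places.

8.82

lx·mx by age: 0, 1.7982, 1.5472, 2.5433, 1.911, 0.9636, 0.0585
R0 = Σ lx·mx = 8.8218 → 8.82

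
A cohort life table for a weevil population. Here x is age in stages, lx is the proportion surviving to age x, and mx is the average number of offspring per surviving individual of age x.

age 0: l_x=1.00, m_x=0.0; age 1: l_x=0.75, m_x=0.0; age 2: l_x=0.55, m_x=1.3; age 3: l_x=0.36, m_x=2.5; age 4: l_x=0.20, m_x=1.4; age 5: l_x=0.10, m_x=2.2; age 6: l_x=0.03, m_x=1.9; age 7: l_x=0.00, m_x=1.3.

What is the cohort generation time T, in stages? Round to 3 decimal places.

lx·mx: 0, 0, 0.715, 0.9, 0.28, 0.22, 0.057, 0 → R0 = 2.172
x·lx·mx: 0, 0, 1.43, 2.7, 1.12, 1.1, 0.342, 0 → Σ = 6.692
T = 6.692 / 2.172 = 3.081031… → 3.081

3.081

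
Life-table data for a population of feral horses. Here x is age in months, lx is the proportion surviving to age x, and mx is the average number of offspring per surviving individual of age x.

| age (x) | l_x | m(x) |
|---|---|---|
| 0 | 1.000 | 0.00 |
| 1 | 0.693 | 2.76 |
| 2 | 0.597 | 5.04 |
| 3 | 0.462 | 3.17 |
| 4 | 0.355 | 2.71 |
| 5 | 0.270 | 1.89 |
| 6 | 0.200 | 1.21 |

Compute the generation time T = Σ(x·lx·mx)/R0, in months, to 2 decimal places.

lx·mx: 0, 1.91268, 3.00888, 1.46454, 0.96205, 0.5103, 0.242 → R0 = 8.10045
x·lx·mx: 0, 1.91268, 6.01776, 4.39362, 3.8482, 2.5515, 1.452 → Σ = 20.17576
T = 20.17576 / 8.10045 = 2.490696… → 2.49

2.49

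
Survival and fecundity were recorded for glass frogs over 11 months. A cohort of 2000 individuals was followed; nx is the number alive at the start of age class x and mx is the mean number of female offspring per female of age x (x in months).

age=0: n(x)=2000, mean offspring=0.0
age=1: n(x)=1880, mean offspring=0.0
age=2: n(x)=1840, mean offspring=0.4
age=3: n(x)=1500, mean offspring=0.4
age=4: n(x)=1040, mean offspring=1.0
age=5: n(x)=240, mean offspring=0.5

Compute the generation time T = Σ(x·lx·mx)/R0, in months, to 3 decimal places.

3.218

lx = nx/n0 = nx/2000: 1, 0.94, 0.92, 0.75, 0.52, 0.12
lx·mx: 0, 0, 0.368, 0.3, 0.52, 0.06 → R0 = 1.248
x·lx·mx: 0, 0, 0.736, 0.9, 2.08, 0.3 → Σ = 4.016
T = 4.016 / 1.248 = 3.217949… → 3.218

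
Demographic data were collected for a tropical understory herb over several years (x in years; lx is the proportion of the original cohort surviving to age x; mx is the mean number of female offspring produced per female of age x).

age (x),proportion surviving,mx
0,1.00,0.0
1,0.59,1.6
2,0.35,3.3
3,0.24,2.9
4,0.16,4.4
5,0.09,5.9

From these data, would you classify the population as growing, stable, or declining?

R0 = Σ lx·mx = 0 + 0.944 + 1.155 + 0.696 + 0.704 + 0.531 = 4.03
R0 > 1, so the population is growing.

growing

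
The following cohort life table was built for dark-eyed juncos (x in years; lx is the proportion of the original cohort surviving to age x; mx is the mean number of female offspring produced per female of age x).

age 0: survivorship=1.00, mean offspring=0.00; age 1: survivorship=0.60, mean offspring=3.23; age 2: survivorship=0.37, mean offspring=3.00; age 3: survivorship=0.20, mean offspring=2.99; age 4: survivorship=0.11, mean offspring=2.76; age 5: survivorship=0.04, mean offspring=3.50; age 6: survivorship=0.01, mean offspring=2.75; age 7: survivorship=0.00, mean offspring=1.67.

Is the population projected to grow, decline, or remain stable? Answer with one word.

R0 = Σ lx·mx = 0 + 1.938 + 1.11 + 0.598 + 0.3036 + 0.14 + 0.0275 + 0 = 4.1171
R0 > 1, so the population is growing.

growing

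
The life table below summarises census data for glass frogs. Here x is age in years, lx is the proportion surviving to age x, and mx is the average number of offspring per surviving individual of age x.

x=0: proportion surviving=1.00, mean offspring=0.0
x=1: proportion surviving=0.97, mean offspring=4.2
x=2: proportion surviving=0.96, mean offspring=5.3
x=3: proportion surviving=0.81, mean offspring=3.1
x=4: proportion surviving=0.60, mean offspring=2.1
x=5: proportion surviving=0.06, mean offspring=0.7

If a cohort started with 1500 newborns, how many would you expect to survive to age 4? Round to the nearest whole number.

Expected survivors = N0 · l_4 = 1500 × 0.60 = 900 → 900

900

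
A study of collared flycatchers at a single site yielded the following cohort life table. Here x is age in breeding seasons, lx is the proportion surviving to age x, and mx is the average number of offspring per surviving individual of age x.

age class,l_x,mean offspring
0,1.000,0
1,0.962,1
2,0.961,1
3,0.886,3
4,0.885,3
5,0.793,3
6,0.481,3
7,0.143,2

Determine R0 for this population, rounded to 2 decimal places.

lx·mx by age: 0, 0.962, 0.961, 2.658, 2.655, 2.379, 1.443, 0.286
R0 = Σ lx·mx = 11.344 → 11.34

11.34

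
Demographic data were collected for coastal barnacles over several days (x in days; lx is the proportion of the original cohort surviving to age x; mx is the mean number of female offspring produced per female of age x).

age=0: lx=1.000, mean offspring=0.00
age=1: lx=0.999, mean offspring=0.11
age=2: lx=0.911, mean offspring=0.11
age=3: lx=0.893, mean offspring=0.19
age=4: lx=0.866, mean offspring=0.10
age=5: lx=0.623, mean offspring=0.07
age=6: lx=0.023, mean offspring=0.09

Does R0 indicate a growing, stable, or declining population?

R0 = Σ lx·mx = 0 + 0.10989 + 0.10021 + 0.16967 + 0.0866 + 0.04361 + 0.00207 = 0.51205
R0 < 1, so the population is declining.

declining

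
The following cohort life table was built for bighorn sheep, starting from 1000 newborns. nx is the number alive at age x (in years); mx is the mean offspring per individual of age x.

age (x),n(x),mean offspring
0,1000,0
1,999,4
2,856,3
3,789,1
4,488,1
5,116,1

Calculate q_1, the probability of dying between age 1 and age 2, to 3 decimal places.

0.143

lx = nx/n0 = nx/1000: 1, 0.999, 0.856, 0.789, 0.488, 0.116
q_1 = (l_1 − l_2) / l_1 = (0.999 − 0.856) / 0.999
     = 0.143 / 0.999 = 0.143143… → 0.143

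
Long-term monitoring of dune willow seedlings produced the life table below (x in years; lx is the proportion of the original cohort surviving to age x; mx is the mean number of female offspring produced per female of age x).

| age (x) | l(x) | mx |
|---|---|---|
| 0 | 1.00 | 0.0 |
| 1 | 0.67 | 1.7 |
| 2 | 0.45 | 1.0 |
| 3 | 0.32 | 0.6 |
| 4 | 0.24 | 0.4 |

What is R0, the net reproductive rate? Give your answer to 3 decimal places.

1.877

lx·mx by age: 0, 1.139, 0.45, 0.192, 0.096
R0 = Σ lx·mx = 1.877 → 1.877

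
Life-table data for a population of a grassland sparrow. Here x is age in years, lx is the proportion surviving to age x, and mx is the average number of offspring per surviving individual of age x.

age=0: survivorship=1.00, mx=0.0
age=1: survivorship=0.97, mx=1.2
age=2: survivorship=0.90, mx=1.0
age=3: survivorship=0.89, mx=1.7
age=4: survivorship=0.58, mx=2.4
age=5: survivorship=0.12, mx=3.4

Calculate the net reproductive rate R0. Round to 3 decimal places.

lx·mx by age: 0, 1.164, 0.9, 1.513, 1.392, 0.408
R0 = Σ lx·mx = 5.377 → 5.377

5.377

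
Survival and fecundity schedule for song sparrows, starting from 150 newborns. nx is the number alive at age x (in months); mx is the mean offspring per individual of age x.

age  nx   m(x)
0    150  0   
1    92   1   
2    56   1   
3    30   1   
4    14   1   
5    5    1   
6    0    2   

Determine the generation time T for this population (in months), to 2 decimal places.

1.90

lx = nx/n0 = nx/150: 1, 0.61333…, 0.37333…, 0.2, 0.09333…, 0.03333…, 0
lx·mx: 0, 0.613333…, 0.373333…, 0.2, 0.093333…, 0.033333…, 0 → R0 = 1.313333…
x·lx·mx: 0, 0.613333…, 0.746667…, 0.6, 0.373333…, 0.166667…, 0 → Σ = 2.5…
T = 2.5… / 1.313333… = 1.903553… → 1.90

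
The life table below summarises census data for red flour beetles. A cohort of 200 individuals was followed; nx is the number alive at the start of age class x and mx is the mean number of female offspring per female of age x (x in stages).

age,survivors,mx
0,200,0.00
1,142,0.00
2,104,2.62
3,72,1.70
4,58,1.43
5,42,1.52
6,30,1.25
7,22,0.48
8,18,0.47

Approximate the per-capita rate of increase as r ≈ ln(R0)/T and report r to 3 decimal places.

0.340

lx = nx/n0 = nx/200: 1, 0.71, 0.52, 0.36, 0.29, 0.21, 0.15, 0.11, 0.09
R0 = Σ lx·mx = 0 + 0 + 1.3624 + 0.612 + 0.4147 + 0.3192 + 0.1875 + 0.0528 + 0.0423 = 2.9909
Σ x·lx·mx = 9.6486; T = 9.6486/2.9909 = 3.22599…
r ≈ ln(R0)/T = ln(2.9909)/3.22599… = 0.33961… → 0.340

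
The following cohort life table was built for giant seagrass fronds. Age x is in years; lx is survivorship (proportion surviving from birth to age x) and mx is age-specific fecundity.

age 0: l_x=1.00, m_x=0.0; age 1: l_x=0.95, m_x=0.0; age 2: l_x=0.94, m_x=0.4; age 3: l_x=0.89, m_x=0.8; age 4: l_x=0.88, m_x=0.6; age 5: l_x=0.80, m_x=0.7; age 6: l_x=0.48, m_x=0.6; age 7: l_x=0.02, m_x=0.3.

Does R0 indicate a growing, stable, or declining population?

growing

R0 = Σ lx·mx = 0 + 0 + 0.376 + 0.712 + 0.528 + 0.56 + 0.288 + 0.006 = 2.47
R0 > 1, so the population is growing.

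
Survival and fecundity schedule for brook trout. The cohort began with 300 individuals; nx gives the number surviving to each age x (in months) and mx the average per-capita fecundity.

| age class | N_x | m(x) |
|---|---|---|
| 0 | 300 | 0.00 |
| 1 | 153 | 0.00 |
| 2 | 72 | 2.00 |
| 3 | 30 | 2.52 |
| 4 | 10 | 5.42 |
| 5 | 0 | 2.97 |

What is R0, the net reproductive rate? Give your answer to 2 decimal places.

0.91

lx = nx/n0 = nx/300: 1, 0.51, 0.24, 0.1, 0.03333…, 0
lx·mx by age: 0, 0, 0.48, 0.252, 0.180667…, 0
R0 = Σ lx·mx = 0.912667… → 0.91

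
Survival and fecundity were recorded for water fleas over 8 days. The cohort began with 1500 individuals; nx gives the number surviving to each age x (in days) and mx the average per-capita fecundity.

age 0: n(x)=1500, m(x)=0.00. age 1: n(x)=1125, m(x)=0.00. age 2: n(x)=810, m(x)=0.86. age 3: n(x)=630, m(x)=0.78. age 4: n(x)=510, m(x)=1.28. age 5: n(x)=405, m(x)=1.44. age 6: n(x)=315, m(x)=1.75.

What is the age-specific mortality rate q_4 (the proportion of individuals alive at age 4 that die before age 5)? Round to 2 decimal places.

lx = nx/n0 = nx/1500: 1, 0.75, 0.54, 0.42, 0.34, 0.27, 0.21
q_4 = (l_4 − l_5) / l_4 = (0.34 − 0.27) / 0.34
     = 0.07 / 0.34 = 0.205882… → 0.21

0.21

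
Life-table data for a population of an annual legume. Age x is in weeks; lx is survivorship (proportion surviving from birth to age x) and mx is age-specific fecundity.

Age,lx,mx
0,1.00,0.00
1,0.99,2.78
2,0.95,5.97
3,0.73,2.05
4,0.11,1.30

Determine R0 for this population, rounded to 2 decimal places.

lx·mx by age: 0, 2.7522, 5.6715, 1.4965, 0.143
R0 = Σ lx·mx = 10.0632 → 10.06

10.06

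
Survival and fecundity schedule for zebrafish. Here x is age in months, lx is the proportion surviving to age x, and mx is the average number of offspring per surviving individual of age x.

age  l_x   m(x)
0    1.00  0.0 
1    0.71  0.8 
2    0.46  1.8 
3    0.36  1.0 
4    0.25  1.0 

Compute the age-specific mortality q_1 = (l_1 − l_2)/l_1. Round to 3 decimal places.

q_1 = (l_1 − l_2) / l_1 = (0.71 − 0.46) / 0.71
     = 0.25 / 0.71 = 0.352113… → 0.352

0.352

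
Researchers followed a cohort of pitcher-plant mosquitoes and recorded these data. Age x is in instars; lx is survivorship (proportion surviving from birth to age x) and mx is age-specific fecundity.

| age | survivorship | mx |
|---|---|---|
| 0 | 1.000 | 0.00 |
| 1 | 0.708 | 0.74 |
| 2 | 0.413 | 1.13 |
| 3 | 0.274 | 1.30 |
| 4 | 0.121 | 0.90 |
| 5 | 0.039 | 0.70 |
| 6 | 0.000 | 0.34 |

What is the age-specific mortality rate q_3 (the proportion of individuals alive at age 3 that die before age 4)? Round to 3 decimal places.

q_3 = (l_3 − l_4) / l_3 = (0.274 − 0.121) / 0.274
     = 0.153 / 0.274 = 0.558394… → 0.558

0.558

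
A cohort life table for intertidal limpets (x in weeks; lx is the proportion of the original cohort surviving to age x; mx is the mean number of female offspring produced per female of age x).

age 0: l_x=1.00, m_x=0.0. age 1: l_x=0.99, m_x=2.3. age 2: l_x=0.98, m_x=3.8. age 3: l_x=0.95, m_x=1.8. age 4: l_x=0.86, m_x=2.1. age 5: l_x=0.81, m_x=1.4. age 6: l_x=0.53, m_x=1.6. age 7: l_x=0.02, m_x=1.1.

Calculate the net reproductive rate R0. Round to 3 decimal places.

lx·mx by age: 0, 2.277, 3.724, 1.71, 1.806, 1.134, 0.848, 0.022
R0 = Σ lx·mx = 11.521 → 11.521

11.521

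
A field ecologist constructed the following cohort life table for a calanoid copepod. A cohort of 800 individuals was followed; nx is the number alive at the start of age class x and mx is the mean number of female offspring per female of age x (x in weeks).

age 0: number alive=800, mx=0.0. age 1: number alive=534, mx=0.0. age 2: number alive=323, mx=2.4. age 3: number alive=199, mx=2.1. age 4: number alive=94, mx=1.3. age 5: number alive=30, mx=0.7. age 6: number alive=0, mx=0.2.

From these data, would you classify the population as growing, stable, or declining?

lx = nx/n0 = nx/800: 1, 0.6675, 0.40375, 0.24875, 0.1175, 0.0375, 0
R0 = Σ lx·mx = 0 + 0 + 0.969 + 0.522375 + 0.15275 + 0.02625 + 0 = 1.670375
R0 > 1, so the population is growing.

growing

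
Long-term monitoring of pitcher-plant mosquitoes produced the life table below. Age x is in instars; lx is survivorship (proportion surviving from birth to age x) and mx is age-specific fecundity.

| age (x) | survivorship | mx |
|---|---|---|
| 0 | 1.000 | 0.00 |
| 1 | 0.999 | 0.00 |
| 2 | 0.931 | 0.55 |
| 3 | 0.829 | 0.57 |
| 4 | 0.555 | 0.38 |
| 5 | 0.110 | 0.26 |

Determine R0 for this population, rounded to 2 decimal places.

lx·mx by age: 0, 0, 0.51205, 0.47253, 0.2109, 0.0286
R0 = Σ lx·mx = 1.22408 → 1.22

1.22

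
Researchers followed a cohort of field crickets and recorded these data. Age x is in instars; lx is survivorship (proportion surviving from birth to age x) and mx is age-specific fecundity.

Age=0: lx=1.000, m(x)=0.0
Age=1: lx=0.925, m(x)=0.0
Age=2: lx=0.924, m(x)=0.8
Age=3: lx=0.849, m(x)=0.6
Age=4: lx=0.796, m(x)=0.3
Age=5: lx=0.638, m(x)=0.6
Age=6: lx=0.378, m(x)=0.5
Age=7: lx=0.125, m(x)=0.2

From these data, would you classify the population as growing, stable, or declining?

R0 = Σ lx·mx = 0 + 0 + 0.7392 + 0.5094 + 0.2388 + 0.3828 + 0.189 + 0.025 = 2.0842
R0 > 1, so the population is growing.

growing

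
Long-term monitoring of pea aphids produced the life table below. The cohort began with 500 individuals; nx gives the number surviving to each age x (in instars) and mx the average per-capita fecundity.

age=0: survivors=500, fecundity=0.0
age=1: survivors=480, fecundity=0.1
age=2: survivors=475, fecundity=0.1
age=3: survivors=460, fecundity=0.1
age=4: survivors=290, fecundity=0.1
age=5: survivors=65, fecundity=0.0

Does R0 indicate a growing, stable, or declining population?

lx = nx/n0 = nx/500: 1, 0.96, 0.95, 0.92, 0.58, 0.13
R0 = Σ lx·mx = 0 + 0.096 + 0.095 + 0.092 + 0.058 + 0 = 0.341
R0 < 1, so the population is declining.

declining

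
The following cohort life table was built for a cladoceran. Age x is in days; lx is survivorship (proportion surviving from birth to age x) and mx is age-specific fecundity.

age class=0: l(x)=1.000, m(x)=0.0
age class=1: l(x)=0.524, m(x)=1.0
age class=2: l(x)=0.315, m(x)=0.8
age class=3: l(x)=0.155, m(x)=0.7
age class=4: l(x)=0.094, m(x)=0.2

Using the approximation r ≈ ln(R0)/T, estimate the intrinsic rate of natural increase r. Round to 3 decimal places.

R0 = Σ lx·mx = 0 + 0.524 + 0.252 + 0.1085 + 0.0188 = 0.9033
Σ x·lx·mx = 1.4287; T = 1.4287/0.9033 = 1.58165…
r ≈ ln(R0)/T = ln(0.9033)/1.58165… = -0.0643… → -0.064

-0.064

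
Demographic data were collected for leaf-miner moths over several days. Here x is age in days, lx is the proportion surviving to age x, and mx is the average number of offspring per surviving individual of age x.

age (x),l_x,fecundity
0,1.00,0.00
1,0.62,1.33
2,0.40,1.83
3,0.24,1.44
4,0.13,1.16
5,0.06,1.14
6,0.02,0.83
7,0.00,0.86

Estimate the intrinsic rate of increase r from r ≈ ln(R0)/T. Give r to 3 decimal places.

R0 = Σ lx·mx = 0 + 0.8246 + 0.732 + 0.3456 + 0.1508 + 0.0684 + 0.0166 + 0 = 2.138
Σ x·lx·mx = 4.3702; T = 4.3702/2.138 = 2.04406…
r ≈ ln(R0)/T = ln(2.138)/2.04406… = 0.37175… → 0.372

0.372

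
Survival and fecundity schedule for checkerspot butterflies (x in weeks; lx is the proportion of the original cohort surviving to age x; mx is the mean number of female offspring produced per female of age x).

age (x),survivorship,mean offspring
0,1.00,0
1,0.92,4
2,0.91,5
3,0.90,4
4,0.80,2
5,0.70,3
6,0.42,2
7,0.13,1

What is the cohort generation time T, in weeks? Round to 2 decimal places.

2.81

lx·mx: 0, 3.68, 4.55, 3.6, 1.6, 2.1, 0.84, 0.13 → R0 = 16.5
x·lx·mx: 0, 3.68, 9.1, 10.8, 6.4, 10.5, 5.04, 0.91 → Σ = 46.43
T = 46.43 / 16.5 = 2.813939… → 2.81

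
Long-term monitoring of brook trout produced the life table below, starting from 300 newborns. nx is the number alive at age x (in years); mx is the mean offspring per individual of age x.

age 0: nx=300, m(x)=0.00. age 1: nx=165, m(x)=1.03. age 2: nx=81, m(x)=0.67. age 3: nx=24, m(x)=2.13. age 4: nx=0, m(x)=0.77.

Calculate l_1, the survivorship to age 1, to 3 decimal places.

0.550

l_1 = n_1/n_0 = 165/300 = 0.55 → 0.550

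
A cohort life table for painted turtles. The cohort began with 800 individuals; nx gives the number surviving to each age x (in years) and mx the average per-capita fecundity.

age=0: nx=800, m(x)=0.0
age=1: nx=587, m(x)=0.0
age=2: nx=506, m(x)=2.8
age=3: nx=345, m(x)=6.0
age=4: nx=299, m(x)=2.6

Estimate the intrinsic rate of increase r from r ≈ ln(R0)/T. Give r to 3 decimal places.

0.587

lx = nx/n0 = nx/800: 1, 0.73375, 0.6325, 0.43125, 0.37375
R0 = Σ lx·mx = 0 + 0 + 1.771 + 2.5875… + 0.97175… = 5.33025
Σ x·lx·mx = 15.1915; T = 15.1915/5.33025 = 2.85005…
r ≈ ln(R0)/T = ln(5.33025)/2.85005… = 0.58715… → 0.587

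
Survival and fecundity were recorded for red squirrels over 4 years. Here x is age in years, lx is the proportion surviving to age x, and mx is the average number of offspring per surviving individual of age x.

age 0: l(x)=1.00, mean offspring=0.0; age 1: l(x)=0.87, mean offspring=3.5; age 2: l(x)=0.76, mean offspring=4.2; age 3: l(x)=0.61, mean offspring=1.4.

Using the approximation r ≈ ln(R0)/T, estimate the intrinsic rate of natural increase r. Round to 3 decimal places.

R0 = Σ lx·mx = 0 + 3.045 + 3.192 + 0.854 = 7.091
Σ x·lx·mx = 11.991; T = 11.991/7.091 = 1.69102…
r ≈ ln(R0)/T = ln(7.091)/1.69102… = 1.15837… → 1.158

1.158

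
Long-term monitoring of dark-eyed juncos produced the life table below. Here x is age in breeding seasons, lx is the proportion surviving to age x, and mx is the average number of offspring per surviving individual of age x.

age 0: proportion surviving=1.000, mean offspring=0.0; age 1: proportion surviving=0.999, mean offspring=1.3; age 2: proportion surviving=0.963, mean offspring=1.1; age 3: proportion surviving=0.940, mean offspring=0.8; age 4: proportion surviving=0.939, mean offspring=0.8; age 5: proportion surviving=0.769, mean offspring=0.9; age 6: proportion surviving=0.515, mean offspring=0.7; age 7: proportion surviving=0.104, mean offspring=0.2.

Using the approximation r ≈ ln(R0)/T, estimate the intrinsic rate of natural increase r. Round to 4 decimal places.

0.5452

R0 = Σ lx·mx = 0 + 1.2987 + 1.0593 + 0.752 + 0.7512 + 0.6921 + 0.3605 + 0.0208 = 4.9346
Σ x·lx·mx = 14.4472; T = 14.4472/4.9346 = 2.92773…
r ≈ ln(R0)/T = ln(4.9346)/2.92773… = 0.545224… → 0.5452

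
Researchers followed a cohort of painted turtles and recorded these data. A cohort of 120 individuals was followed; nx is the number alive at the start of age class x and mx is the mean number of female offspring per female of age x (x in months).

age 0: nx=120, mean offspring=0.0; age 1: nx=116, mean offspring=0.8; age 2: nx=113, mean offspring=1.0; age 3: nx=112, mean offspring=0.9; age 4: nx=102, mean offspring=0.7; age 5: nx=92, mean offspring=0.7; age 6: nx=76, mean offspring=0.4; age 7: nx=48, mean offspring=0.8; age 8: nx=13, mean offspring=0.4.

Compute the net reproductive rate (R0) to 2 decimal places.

lx = nx/n0 = nx/120: 1, 0.96667…, 0.94167…, 0.93333…, 0.85, 0.76667…, 0.63333…, 0.4, 0.10833…
lx·mx by age: 0, 0.773333…, 0.941667…, 0.84…, 0.595, 0.536667…, 0.253333…, 0.32, 0.043333…
R0 = Σ lx·mx = 4.303333… → 4.30

4.30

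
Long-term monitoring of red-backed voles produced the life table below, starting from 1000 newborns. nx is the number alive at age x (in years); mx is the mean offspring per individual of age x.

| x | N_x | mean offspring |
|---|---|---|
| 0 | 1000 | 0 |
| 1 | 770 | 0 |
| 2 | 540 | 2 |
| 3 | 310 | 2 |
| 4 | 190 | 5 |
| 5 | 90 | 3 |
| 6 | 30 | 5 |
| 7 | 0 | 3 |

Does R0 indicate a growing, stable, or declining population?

growing

lx = nx/n0 = nx/1000: 1, 0.77, 0.54, 0.31, 0.19, 0.09, 0.03, 0
R0 = Σ lx·mx = 0 + 0 + 1.08 + 0.62 + 0.95 + 0.27 + 0.15 + 0 = 3.07
R0 > 1, so the population is growing.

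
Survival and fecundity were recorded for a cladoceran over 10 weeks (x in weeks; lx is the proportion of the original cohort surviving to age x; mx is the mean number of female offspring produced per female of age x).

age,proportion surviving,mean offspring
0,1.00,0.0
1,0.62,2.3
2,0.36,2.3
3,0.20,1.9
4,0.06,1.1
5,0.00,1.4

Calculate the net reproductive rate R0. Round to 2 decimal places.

2.70

lx·mx by age: 0, 1.426, 0.828, 0.38, 0.066, 0
R0 = Σ lx·mx = 2.7 → 2.70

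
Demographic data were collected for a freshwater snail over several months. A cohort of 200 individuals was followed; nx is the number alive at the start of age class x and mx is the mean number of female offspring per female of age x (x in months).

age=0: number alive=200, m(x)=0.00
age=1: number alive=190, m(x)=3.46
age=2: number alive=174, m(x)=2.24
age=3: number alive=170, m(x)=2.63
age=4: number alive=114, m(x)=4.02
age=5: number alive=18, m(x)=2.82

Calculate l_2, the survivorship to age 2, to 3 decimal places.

l_2 = n_2/n_0 = 174/200 = 0.87 → 0.870

0.870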